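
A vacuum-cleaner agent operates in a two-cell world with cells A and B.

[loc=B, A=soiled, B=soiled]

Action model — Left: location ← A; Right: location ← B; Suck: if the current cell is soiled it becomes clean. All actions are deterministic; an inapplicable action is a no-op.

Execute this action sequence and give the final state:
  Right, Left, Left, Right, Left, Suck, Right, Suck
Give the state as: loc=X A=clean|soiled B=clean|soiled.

1) do Right; now loc=B A=soiled B=soiled
2) do Left; now loc=A A=soiled B=soiled
3) do Left; now loc=A A=soiled B=soiled
4) do Right; now loc=B A=soiled B=soiled
5) do Left; now loc=A A=soiled B=soiled
6) do Suck; now loc=A A=clean B=soiled
7) do Right; now loc=B A=clean B=soiled
8) do Suck; now loc=B A=clean B=clean

loc=B A=clean B=clean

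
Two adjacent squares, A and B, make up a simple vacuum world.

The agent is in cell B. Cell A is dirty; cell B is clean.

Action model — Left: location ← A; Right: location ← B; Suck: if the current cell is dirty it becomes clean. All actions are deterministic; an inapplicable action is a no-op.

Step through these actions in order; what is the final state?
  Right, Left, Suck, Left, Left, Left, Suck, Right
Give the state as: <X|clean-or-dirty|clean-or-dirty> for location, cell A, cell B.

step 1/8 (Right): <B|dirty|clean>
step 2/8 (Left): <A|dirty|clean>
step 3/8 (Suck): <A|clean|clean>
step 4/8 (Left): <A|clean|clean>
step 5/8 (Left): <A|clean|clean>
step 6/8 (Left): <A|clean|clean>
step 7/8 (Suck): <A|clean|clean>
step 8/8 (Right): <B|clean|clean>

<B|clean|clean>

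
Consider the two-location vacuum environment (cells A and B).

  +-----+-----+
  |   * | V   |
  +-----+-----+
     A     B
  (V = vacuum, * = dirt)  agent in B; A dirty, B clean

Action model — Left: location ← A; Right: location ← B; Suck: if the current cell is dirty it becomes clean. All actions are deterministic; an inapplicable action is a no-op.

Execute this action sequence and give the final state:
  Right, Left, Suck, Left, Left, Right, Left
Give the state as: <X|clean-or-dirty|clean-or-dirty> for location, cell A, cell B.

1) do Right; now <B|dirty|clean>
2) do Left; now <A|dirty|clean>
3) do Suck; now <A|clean|clean>
4) do Left; now <A|clean|clean>
5) do Left; now <A|clean|clean>
6) do Right; now <B|clean|clean>
7) do Left; now <A|clean|clean>

<A|clean|clean>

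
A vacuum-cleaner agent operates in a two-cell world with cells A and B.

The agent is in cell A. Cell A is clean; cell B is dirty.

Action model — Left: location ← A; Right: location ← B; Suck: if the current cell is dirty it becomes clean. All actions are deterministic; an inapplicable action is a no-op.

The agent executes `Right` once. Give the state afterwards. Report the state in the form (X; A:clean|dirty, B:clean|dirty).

start: (A; A:clean, B:dirty)
1) do Right; now (B; A:clean, B:dirty)

(B; A:clean, B:dirty)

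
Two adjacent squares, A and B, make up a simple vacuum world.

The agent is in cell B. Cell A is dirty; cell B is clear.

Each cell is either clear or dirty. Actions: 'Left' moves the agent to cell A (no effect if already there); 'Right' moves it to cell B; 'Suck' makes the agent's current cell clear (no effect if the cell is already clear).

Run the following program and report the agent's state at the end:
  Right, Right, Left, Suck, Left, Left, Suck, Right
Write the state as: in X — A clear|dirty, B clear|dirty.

1) do Right; now in B — A dirty, B clear
2) do Right; now in B — A dirty, B clear
3) do Left; now in A — A dirty, B clear
4) do Suck; now in A — A clear, B clear
5) do Left; now in A — A clear, B clear
6) do Left; now in A — A clear, B clear
7) do Suck; now in A — A clear, B clear
8) do Right; now in B — A clear, B clear

in B — A clear, B clear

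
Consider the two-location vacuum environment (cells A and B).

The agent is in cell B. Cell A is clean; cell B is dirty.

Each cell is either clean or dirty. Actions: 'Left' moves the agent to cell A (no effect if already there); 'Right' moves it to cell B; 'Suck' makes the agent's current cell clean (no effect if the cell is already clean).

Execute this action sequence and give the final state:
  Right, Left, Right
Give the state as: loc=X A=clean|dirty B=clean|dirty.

loc=B A=clean B=dirty

[1] after Right: loc=B A=clean B=dirty
[2] after Left: loc=A A=clean B=dirty
[3] after Right: loc=B A=clean B=dirty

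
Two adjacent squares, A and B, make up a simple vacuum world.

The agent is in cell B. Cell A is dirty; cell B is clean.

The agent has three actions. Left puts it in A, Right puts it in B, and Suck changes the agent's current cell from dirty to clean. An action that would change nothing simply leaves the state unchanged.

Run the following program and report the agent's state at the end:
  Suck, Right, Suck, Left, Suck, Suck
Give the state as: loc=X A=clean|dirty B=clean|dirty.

Suck (#1): loc=B A=dirty B=clean
Right (#2): loc=B A=dirty B=clean
Suck (#3): loc=B A=dirty B=clean
Left (#4): loc=A A=dirty B=clean
Suck (#5): loc=A A=clean B=clean
Suck (#6): loc=A A=clean B=clean

loc=A A=clean B=clean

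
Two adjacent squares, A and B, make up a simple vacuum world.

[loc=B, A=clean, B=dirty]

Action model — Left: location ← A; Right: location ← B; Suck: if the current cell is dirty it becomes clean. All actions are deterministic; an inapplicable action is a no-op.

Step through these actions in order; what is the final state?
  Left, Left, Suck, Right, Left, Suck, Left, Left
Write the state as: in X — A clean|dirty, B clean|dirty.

t=1 Left ⇒ in A — A clean, B dirty
t=2 Left ⇒ in A — A clean, B dirty
t=3 Suck ⇒ in A — A clean, B dirty
t=4 Right ⇒ in B — A clean, B dirty
t=5 Left ⇒ in A — A clean, B dirty
t=6 Suck ⇒ in A — A clean, B dirty
t=7 Left ⇒ in A — A clean, B dirty
t=8 Left ⇒ in A — A clean, B dirty

in A — A clean, B dirty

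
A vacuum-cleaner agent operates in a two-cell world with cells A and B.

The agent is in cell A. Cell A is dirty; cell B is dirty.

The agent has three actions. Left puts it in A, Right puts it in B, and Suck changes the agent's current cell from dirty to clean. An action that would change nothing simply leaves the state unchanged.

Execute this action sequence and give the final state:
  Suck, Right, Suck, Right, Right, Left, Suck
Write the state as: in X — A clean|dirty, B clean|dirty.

Suck (#1): in A — A clean, B dirty
Right (#2): in B — A clean, B dirty
Suck (#3): in B — A clean, B clean
Right (#4): in B — A clean, B clean
Right (#5): in B — A clean, B clean
Left (#6): in A — A clean, B clean
Suck (#7): in A — A clean, B clean

in A — A clean, B clean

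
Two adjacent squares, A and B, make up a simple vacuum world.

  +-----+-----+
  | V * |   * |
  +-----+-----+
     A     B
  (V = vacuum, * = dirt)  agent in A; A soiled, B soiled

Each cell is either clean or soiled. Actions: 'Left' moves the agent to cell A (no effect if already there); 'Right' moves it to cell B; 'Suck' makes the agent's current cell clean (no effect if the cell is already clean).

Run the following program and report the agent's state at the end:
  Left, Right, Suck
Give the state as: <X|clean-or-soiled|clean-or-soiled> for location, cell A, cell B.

<B|soiled|clean>

t=1 Left ⇒ <A|soiled|soiled>
t=2 Right ⇒ <B|soiled|soiled>
t=3 Suck ⇒ <B|soiled|clean>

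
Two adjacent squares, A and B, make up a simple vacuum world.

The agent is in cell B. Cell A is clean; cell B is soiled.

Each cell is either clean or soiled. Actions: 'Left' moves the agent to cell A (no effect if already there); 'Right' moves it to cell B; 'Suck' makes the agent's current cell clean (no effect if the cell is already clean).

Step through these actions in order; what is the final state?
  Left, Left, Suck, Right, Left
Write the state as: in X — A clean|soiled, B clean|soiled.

in A — A clean, B soiled

1) do Left; now in A — A clean, B soiled
2) do Left; now in A — A clean, B soiled
3) do Suck; now in A — A clean, B soiled
4) do Right; now in B — A clean, B soiled
5) do Left; now in A — A clean, B soiled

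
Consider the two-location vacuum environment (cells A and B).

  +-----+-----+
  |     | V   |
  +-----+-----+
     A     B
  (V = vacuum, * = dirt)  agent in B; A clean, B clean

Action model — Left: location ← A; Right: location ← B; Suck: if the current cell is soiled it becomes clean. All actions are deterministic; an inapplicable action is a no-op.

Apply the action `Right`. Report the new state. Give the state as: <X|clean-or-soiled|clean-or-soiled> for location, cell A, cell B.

<B|clean|clean>

start: <B|clean|clean>
1) do Right; now <B|clean|clean>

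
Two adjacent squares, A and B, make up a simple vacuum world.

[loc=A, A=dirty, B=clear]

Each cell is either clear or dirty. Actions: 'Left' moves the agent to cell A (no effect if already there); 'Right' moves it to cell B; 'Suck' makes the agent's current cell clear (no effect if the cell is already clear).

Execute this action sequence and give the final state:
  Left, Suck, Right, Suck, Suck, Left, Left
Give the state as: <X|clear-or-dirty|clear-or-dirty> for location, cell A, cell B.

t=1 Left ⇒ <A|dirty|clear>
t=2 Suck ⇒ <A|clear|clear>
t=3 Right ⇒ <B|clear|clear>
t=4 Suck ⇒ <B|clear|clear>
t=5 Suck ⇒ <B|clear|clear>
t=6 Left ⇒ <A|clear|clear>
t=7 Left ⇒ <A|clear|clear>

<A|clear|clear>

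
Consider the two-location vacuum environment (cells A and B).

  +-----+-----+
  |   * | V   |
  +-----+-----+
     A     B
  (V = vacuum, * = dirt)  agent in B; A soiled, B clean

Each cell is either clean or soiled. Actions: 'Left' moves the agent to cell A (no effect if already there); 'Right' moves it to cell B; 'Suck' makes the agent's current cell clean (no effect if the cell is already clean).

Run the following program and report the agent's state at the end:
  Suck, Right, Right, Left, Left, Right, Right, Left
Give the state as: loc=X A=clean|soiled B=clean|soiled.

step 1/8 (Suck): loc=B A=soiled B=clean
step 2/8 (Right): loc=B A=soiled B=clean
step 3/8 (Right): loc=B A=soiled B=clean
step 4/8 (Left): loc=A A=soiled B=clean
step 5/8 (Left): loc=A A=soiled B=clean
step 6/8 (Right): loc=B A=soiled B=clean
step 7/8 (Right): loc=B A=soiled B=clean
step 8/8 (Left): loc=A A=soiled B=clean

loc=A A=soiled B=clean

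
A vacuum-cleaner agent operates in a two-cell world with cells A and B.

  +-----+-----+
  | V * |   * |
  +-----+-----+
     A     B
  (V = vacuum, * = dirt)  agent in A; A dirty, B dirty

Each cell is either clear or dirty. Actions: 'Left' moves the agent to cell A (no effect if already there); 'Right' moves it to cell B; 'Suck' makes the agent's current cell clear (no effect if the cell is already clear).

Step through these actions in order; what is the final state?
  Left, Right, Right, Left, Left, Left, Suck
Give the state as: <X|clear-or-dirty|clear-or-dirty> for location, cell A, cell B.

1. Left → <A|dirty|dirty>
2. Right → <B|dirty|dirty>
3. Right → <B|dirty|dirty>
4. Left → <A|dirty|dirty>
5. Left → <A|dirty|dirty>
6. Left → <A|dirty|dirty>
7. Suck → <A|clear|dirty>

<A|clear|dirty>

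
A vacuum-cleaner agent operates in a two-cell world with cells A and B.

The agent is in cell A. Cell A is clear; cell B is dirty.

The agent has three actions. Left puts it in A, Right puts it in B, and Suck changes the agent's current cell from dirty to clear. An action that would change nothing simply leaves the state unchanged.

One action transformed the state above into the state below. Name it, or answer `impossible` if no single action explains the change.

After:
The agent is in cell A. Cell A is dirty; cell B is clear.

try  Left: <A|clear|dirty>
try Right: <B|clear|dirty>
try  Suck: <A|clear|dirty>
no single action produces the after-state

impossible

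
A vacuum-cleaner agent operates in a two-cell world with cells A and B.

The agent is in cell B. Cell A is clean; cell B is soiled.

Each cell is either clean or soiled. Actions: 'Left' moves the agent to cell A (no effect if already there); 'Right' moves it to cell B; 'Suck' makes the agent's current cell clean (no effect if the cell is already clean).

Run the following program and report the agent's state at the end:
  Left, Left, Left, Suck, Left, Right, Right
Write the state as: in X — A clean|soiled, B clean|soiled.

in B — A clean, B soiled

t=1 Left ⇒ in A — A clean, B soiled
t=2 Left ⇒ in A — A clean, B soiled
t=3 Left ⇒ in A — A clean, B soiled
t=4 Suck ⇒ in A — A clean, B soiled
t=5 Left ⇒ in A — A clean, B soiled
t=6 Right ⇒ in B — A clean, B soiled
t=7 Right ⇒ in B — A clean, B soiled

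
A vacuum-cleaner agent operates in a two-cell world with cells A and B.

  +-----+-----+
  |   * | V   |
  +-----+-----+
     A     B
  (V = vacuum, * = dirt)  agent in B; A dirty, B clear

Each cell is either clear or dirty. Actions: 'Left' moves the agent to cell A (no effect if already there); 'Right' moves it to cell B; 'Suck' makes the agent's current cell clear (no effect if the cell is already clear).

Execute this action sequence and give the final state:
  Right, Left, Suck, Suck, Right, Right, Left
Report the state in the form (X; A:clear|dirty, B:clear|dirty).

[1] after Right: (B; A:dirty, B:clear)
[2] after Left: (A; A:dirty, B:clear)
[3] after Suck: (A; A:clear, B:clear)
[4] after Suck: (A; A:clear, B:clear)
[5] after Right: (B; A:clear, B:clear)
[6] after Right: (B; A:clear, B:clear)
[7] after Left: (A; A:clear, B:clear)

(A; A:clear, B:clear)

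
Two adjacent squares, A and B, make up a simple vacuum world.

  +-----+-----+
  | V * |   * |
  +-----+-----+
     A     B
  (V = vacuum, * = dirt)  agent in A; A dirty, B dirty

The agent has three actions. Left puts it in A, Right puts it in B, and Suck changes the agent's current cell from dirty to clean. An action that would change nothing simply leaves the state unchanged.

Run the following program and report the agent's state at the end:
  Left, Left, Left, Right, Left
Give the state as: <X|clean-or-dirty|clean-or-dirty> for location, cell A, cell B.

[1] after Left: <A|dirty|dirty>
[2] after Left: <A|dirty|dirty>
[3] after Left: <A|dirty|dirty>
[4] after Right: <B|dirty|dirty>
[5] after Left: <A|dirty|dirty>

<A|dirty|dirty>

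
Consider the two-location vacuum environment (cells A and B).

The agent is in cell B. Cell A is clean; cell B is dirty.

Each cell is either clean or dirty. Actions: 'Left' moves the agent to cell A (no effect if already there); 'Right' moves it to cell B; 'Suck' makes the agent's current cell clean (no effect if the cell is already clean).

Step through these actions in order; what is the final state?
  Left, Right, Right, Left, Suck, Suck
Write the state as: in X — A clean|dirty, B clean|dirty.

1. Left → in A — A clean, B dirty
2. Right → in B — A clean, B dirty
3. Right → in B — A clean, B dirty
4. Left → in A — A clean, B dirty
5. Suck → in A — A clean, B dirty
6. Suck → in A — A clean, B dirty

in A — A clean, B dirty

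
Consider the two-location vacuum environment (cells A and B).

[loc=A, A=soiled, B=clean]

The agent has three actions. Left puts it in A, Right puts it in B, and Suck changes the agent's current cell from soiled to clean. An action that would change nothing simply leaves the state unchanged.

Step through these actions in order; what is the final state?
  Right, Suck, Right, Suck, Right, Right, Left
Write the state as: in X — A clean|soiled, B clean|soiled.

1) do Right; now in B — A soiled, B clean
2) do Suck; now in B — A soiled, B clean
3) do Right; now in B — A soiled, B clean
4) do Suck; now in B — A soiled, B clean
5) do Right; now in B — A soiled, B clean
6) do Right; now in B — A soiled, B clean
7) do Left; now in A — A soiled, B clean

in A — A soiled, B clean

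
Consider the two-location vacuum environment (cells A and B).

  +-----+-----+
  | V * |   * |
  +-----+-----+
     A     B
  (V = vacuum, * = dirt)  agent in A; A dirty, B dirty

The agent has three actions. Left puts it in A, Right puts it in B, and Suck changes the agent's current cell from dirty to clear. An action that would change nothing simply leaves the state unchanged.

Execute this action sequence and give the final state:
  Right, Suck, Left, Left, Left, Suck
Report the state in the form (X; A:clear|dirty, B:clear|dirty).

Right (#1): (B; A:dirty, B:dirty)
Suck (#2): (B; A:dirty, B:clear)
Left (#3): (A; A:dirty, B:clear)
Left (#4): (A; A:dirty, B:clear)
Left (#5): (A; A:dirty, B:clear)
Suck (#6): (A; A:clear, B:clear)

(A; A:clear, B:clear)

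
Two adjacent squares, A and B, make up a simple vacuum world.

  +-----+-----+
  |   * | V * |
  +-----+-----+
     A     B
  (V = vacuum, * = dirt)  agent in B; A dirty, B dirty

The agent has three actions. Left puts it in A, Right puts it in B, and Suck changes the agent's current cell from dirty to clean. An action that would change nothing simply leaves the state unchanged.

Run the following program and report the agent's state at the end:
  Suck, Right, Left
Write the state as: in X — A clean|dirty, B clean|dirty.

in A — A dirty, B clean

1) do Suck; now in B — A dirty, B clean
2) do Right; now in B — A dirty, B clean
3) do Left; now in A — A dirty, B clean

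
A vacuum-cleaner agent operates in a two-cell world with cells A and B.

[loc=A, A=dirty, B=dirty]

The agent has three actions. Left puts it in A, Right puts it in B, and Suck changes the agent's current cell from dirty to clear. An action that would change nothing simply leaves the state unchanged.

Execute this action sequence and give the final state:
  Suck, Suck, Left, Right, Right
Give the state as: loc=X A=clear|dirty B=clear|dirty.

loc=B A=clear B=dirty

Suck (#1): loc=A A=clear B=dirty
Suck (#2): loc=A A=clear B=dirty
Left (#3): loc=A A=clear B=dirty
Right (#4): loc=B A=clear B=dirty
Right (#5): loc=B A=clear B=dirty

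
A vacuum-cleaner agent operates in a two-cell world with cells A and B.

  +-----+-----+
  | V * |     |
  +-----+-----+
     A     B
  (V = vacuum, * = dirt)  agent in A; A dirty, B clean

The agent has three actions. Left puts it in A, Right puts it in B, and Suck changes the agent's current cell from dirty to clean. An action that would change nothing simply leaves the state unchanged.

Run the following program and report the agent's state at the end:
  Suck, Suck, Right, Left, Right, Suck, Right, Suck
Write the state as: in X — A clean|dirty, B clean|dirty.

t=1 Suck ⇒ in A — A clean, B clean
t=2 Suck ⇒ in A — A clean, B clean
t=3 Right ⇒ in B — A clean, B clean
t=4 Left ⇒ in A — A clean, B clean
t=5 Right ⇒ in B — A clean, B clean
t=6 Suck ⇒ in B — A clean, B clean
t=7 Right ⇒ in B — A clean, B clean
t=8 Suck ⇒ in B — A clean, B clean

in B — A clean, B clean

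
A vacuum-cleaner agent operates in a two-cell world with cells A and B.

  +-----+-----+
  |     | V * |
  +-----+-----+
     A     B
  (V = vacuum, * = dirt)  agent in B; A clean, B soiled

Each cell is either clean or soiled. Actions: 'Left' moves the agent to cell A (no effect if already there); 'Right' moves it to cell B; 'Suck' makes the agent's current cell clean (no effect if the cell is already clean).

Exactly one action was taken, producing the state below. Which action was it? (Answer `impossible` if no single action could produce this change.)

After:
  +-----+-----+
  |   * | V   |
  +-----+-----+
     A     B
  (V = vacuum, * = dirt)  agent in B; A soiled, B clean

try  Left: (A; A:clean, B:soiled)
try Right: (B; A:clean, B:soiled)
try  Suck: (B; A:clean, B:clean)
no single action produces the after-state

impossible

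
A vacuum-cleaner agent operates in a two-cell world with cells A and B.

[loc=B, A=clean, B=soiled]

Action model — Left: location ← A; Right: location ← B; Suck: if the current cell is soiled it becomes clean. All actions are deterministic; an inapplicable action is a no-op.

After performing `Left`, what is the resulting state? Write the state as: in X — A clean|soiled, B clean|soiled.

start: in B — A clean, B soiled
t=1 Left ⇒ in A — A clean, B soiled

in A — A clean, B soiled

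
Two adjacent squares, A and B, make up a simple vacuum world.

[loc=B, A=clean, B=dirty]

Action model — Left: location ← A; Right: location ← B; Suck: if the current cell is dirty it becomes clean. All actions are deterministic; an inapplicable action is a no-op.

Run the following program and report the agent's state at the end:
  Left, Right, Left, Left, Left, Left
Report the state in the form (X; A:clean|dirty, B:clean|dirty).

(A; A:clean, B:dirty)

Left (#1): (A; A:clean, B:dirty)
Right (#2): (B; A:clean, B:dirty)
Left (#3): (A; A:clean, B:dirty)
Left (#4): (A; A:clean, B:dirty)
Left (#5): (A; A:clean, B:dirty)
Left (#6): (A; A:clean, B:dirty)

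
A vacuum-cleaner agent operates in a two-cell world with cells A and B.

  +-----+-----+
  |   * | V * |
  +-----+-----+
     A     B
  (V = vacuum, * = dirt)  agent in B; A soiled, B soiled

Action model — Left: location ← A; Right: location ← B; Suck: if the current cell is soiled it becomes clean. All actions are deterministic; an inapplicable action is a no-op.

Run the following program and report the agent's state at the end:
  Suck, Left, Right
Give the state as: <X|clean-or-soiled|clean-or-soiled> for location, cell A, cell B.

<B|soiled|clean>

step 1/3 (Suck): <B|soiled|clean>
step 2/3 (Left): <A|soiled|clean>
step 3/3 (Right): <B|soiled|clean>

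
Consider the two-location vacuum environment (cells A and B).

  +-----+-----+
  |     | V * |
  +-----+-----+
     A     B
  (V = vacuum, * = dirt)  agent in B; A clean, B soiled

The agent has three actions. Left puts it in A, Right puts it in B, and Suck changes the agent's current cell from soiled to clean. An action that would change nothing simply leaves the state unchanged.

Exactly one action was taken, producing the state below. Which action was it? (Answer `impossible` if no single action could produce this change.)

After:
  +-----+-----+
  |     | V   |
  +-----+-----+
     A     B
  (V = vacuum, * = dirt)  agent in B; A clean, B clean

Suck

try  Left: (A; A:clean, B:soiled)
try Right: (B; A:clean, B:soiled)
try  Suck: (B; A:clean, B:clean)  ← match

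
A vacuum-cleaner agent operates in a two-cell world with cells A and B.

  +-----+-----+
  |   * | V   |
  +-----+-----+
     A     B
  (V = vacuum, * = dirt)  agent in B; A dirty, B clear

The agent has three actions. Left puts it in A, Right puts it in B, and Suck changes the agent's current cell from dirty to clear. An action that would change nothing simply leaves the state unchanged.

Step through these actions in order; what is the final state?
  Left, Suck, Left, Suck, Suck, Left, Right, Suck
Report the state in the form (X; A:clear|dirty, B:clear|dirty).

(B; A:clear, B:clear)

[1] after Left: (A; A:dirty, B:clear)
[2] after Suck: (A; A:clear, B:clear)
[3] after Left: (A; A:clear, B:clear)
[4] after Suck: (A; A:clear, B:clear)
[5] after Suck: (A; A:clear, B:clear)
[6] after Left: (A; A:clear, B:clear)
[7] after Right: (B; A:clear, B:clear)
[8] after Suck: (B; A:clear, B:clear)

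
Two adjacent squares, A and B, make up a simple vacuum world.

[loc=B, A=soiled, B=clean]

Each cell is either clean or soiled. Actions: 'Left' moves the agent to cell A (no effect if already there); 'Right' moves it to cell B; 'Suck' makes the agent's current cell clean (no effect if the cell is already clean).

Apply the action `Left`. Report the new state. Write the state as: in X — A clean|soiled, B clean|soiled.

in A — A soiled, B clean

start: in B — A soiled, B clean
1. Left → in A — A soiled, B clean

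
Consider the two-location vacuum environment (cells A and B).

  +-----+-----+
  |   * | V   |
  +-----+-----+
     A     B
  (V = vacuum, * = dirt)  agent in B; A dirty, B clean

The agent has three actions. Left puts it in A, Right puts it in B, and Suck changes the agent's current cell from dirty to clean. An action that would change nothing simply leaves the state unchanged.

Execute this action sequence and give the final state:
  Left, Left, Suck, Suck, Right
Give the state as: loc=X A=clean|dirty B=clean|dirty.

loc=B A=clean B=clean

[1] after Left: loc=A A=dirty B=clean
[2] after Left: loc=A A=dirty B=clean
[3] after Suck: loc=A A=clean B=clean
[4] after Suck: loc=A A=clean B=clean
[5] after Right: loc=B A=clean B=clean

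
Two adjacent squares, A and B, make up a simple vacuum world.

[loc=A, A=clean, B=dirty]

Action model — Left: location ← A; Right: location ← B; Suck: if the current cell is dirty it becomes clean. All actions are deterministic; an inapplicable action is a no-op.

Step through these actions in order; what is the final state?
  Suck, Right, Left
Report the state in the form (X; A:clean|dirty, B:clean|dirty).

1. Suck → (A; A:clean, B:dirty)
2. Right → (B; A:clean, B:dirty)
3. Left → (A; A:clean, B:dirty)

(A; A:clean, B:dirty)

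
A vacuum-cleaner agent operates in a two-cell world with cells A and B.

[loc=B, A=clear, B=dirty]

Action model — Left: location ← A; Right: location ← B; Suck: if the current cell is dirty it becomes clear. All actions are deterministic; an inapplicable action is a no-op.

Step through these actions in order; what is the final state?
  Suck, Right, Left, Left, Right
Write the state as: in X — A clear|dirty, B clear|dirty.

Suck (#1): in B — A clear, B clear
Right (#2): in B — A clear, B clear
Left (#3): in A — A clear, B clear
Left (#4): in A — A clear, B clear
Right (#5): in B — A clear, B clear

in B — A clear, B clear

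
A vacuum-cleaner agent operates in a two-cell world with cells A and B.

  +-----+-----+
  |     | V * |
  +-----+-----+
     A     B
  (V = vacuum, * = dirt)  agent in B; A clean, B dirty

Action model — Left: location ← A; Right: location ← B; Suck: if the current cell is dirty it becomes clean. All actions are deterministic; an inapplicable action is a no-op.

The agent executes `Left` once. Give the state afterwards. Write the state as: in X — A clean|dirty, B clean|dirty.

in A — A clean, B dirty

start: in B — A clean, B dirty
t=1 Left ⇒ in A — A clean, B dirty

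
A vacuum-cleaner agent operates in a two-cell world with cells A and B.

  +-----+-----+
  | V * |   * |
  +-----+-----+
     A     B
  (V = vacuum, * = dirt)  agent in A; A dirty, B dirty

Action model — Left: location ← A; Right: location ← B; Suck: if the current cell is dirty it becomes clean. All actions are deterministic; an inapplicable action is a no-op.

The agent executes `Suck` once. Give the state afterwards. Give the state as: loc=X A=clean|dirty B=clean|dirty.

loc=A A=clean B=dirty

start: loc=A A=dirty B=dirty
t=1 Suck ⇒ loc=A A=clean B=dirty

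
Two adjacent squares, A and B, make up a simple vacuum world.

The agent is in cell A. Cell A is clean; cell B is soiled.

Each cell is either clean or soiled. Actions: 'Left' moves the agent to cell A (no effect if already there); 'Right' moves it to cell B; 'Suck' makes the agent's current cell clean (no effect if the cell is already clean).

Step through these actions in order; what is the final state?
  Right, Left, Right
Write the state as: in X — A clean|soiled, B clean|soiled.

t=1 Right ⇒ in B — A clean, B soiled
t=2 Left ⇒ in A — A clean, B soiled
t=3 Right ⇒ in B — A clean, B soiled

in B — A clean, B soiled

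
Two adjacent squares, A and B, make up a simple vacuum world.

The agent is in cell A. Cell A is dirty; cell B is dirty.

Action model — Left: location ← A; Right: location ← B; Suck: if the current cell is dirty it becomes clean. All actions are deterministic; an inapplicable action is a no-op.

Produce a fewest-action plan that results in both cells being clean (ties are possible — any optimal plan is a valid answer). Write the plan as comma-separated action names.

t=1 Suck ⇒ loc=A A=clean B=dirty
t=2 Right ⇒ loc=B A=clean B=dirty
t=3 Suck ⇒ loc=B A=clean B=clean
min 3: Suck A + move + Suck B

Suck, Right, Suck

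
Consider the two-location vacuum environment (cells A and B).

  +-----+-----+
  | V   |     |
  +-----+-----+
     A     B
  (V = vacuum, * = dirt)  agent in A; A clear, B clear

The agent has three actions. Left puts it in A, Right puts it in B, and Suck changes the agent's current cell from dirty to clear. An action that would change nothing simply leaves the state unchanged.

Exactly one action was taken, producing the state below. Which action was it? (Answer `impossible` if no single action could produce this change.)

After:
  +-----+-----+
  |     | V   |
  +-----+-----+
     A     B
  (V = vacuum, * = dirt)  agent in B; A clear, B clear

Right

try  Left: (A; A:clear, B:clear)
try Right: (B; A:clear, B:clear)  ← match
try  Suck: (A; A:clear, B:clear)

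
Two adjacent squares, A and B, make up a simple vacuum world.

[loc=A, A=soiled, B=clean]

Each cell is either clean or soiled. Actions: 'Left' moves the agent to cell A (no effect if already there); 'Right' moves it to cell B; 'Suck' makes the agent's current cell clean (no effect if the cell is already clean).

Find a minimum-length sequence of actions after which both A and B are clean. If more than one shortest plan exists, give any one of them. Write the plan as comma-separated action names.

1. Suck → loc=A A=clean B=clean
min 1: A is soiled, one Suck

Suck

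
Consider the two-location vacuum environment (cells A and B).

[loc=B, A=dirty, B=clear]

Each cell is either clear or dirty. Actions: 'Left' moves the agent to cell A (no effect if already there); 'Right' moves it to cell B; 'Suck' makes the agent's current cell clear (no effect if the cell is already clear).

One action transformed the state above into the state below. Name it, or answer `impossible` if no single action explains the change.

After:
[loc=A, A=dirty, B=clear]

Left

try  Left: (A; A:dirty, B:clear)  ← match
try Right: (B; A:dirty, B:clear)
try  Suck: (B; A:dirty, B:clear)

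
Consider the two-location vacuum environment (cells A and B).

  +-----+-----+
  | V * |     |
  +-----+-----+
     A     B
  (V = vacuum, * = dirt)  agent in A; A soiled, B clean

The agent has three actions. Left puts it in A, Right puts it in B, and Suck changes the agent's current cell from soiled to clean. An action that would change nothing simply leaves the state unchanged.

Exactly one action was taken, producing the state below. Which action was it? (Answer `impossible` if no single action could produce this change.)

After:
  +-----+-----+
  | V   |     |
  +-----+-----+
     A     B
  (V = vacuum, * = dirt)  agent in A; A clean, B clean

try  Left: in A — A soiled, B clean
try Right: in B — A soiled, B clean
try  Suck: in A — A clean, B clean  ← match

Suck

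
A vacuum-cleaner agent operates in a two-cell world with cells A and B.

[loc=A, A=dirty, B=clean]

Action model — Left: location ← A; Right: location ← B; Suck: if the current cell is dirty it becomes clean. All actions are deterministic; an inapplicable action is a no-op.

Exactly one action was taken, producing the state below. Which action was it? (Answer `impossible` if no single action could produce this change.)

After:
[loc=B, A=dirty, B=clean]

try  Left: (A; A:dirty, B:clean)
try Right: (B; A:dirty, B:clean)  ← match
try  Suck: (A; A:clean, B:clean)

Right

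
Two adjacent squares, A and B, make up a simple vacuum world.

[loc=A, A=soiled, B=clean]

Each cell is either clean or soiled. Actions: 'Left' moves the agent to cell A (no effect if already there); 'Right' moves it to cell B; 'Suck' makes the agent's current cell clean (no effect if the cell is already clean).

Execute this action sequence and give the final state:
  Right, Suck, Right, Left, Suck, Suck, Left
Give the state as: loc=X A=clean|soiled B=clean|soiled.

Right (#1): loc=B A=soiled B=clean
Suck (#2): loc=B A=soiled B=clean
Right (#3): loc=B A=soiled B=clean
Left (#4): loc=A A=soiled B=clean
Suck (#5): loc=A A=clean B=clean
Suck (#6): loc=A A=clean B=clean
Left (#7): loc=A A=clean B=clean

loc=A A=clean B=clean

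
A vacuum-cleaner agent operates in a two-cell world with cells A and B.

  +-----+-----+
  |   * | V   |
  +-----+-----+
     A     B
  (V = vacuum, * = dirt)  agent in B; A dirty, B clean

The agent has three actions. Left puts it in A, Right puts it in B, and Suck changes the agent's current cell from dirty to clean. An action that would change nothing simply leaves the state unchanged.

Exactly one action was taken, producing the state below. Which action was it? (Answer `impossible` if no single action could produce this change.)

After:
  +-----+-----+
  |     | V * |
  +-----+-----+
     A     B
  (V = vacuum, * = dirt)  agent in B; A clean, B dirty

impossible

try  Left: loc=A A=dirty B=clean
try Right: loc=B A=dirty B=clean
try  Suck: loc=B A=dirty B=clean
no single action produces the after-state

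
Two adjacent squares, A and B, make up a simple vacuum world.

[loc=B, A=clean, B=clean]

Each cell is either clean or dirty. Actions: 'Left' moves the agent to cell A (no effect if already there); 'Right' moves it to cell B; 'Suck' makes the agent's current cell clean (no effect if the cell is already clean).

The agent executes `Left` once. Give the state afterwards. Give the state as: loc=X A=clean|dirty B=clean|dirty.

start: loc=B A=clean B=clean
Left (#1): loc=A A=clean B=clean

loc=A A=clean B=clean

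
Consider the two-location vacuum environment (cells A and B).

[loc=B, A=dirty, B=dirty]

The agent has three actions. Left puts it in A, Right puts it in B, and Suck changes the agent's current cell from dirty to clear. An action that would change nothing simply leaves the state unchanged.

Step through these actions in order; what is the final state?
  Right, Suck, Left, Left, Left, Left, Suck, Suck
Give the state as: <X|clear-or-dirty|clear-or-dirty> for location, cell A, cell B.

<A|clear|clear>

1) do Right; now <B|dirty|dirty>
2) do Suck; now <B|dirty|clear>
3) do Left; now <A|dirty|clear>
4) do Left; now <A|dirty|clear>
5) do Left; now <A|dirty|clear>
6) do Left; now <A|dirty|clear>
7) do Suck; now <A|clear|clear>
8) do Suck; now <A|clear|clear>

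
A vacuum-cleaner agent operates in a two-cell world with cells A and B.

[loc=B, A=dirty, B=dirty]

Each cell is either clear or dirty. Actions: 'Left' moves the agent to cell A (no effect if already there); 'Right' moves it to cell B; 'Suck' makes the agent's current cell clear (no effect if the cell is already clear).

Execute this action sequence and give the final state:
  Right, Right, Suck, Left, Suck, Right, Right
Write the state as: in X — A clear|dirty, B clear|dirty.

[1] after Right: in B — A dirty, B dirty
[2] after Right: in B — A dirty, B dirty
[3] after Suck: in B — A dirty, B clear
[4] after Left: in A — A dirty, B clear
[5] after Suck: in A — A clear, B clear
[6] after Right: in B — A clear, B clear
[7] after Right: in B — A clear, B clear

in B — A clear, B clear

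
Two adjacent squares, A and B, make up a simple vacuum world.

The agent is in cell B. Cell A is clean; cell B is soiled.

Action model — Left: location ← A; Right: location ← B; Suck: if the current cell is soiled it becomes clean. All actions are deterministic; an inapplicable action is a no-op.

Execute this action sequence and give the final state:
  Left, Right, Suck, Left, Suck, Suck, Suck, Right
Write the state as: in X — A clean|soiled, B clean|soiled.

t=1 Left ⇒ in A — A clean, B soiled
t=2 Right ⇒ in B — A clean, B soiled
t=3 Suck ⇒ in B — A clean, B clean
t=4 Left ⇒ in A — A clean, B clean
t=5 Suck ⇒ in A — A clean, B clean
t=6 Suck ⇒ in A — A clean, B clean
t=7 Suck ⇒ in A — A clean, B clean
t=8 Right ⇒ in B — A clean, B clean

in B — A clean, B clean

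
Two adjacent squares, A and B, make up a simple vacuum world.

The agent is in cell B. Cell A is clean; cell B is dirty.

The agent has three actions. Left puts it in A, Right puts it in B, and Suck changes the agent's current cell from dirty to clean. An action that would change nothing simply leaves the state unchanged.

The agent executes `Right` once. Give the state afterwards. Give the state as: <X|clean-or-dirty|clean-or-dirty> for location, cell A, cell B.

start: <B|clean|dirty>
Right (#1): <B|clean|dirty>

<B|clean|dirty>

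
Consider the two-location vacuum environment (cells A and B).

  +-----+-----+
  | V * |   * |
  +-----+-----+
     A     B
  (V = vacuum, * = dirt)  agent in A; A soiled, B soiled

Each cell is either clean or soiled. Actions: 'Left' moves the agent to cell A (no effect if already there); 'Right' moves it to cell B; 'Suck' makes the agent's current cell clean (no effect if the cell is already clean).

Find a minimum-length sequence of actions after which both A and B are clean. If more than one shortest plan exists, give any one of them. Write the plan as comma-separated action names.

Suck, Right, Suck

t=1 Suck ⇒ (A; A:clean, B:soiled)
t=2 Right ⇒ (B; A:clean, B:soiled)
t=3 Suck ⇒ (B; A:clean, B:clean)
min 3: Suck A + move + Suck B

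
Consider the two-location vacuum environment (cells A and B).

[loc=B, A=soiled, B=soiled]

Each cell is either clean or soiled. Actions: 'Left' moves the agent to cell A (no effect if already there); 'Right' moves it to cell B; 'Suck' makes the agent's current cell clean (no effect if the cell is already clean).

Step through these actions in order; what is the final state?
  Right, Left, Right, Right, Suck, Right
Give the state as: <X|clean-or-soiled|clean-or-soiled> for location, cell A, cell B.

[1] after Right: <B|soiled|soiled>
[2] after Left: <A|soiled|soiled>
[3] after Right: <B|soiled|soiled>
[4] after Right: <B|soiled|soiled>
[5] after Suck: <B|soiled|clean>
[6] after Right: <B|soiled|clean>

<B|soiled|clean>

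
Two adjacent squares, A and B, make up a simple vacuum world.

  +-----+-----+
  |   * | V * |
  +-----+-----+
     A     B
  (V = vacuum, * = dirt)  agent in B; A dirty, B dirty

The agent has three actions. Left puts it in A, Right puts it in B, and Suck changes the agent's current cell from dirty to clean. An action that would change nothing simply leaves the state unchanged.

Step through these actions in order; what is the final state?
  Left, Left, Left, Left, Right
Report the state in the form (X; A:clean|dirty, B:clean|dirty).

(B; A:dirty, B:dirty)

[1] after Left: (A; A:dirty, B:dirty)
[2] after Left: (A; A:dirty, B:dirty)
[3] after Left: (A; A:dirty, B:dirty)
[4] after Left: (A; A:dirty, B:dirty)
[5] after Right: (B; A:dirty, B:dirty)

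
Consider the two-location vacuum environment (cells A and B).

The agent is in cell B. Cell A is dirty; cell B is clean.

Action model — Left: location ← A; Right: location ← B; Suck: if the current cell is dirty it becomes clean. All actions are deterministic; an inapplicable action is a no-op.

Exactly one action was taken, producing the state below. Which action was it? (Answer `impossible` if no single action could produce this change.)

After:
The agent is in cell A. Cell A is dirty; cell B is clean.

Left

try  Left: <A|dirty|clean>  ← match
try Right: <B|dirty|clean>
try  Suck: <B|dirty|clean>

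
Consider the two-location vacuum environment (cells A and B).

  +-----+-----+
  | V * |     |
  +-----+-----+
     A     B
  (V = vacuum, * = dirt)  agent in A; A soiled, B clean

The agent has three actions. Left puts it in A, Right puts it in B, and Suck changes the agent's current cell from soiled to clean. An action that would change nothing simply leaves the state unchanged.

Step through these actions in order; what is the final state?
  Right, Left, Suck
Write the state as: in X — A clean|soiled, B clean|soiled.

1) do Right; now in B — A soiled, B clean
2) do Left; now in A — A soiled, B clean
3) do Suck; now in A — A clean, B clean

in A — A clean, B clean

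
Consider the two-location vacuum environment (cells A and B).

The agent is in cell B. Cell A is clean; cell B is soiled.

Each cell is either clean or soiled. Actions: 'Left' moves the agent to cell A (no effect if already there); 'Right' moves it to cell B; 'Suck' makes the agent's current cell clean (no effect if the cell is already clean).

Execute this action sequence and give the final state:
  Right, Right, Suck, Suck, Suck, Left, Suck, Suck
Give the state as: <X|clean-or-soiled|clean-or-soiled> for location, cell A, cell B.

<A|clean|clean>

[1] after Right: <B|clean|soiled>
[2] after Right: <B|clean|soiled>
[3] after Suck: <B|clean|clean>
[4] after Suck: <B|clean|clean>
[5] after Suck: <B|clean|clean>
[6] after Left: <A|clean|clean>
[7] after Suck: <A|clean|clean>
[8] after Suck: <A|clean|clean>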